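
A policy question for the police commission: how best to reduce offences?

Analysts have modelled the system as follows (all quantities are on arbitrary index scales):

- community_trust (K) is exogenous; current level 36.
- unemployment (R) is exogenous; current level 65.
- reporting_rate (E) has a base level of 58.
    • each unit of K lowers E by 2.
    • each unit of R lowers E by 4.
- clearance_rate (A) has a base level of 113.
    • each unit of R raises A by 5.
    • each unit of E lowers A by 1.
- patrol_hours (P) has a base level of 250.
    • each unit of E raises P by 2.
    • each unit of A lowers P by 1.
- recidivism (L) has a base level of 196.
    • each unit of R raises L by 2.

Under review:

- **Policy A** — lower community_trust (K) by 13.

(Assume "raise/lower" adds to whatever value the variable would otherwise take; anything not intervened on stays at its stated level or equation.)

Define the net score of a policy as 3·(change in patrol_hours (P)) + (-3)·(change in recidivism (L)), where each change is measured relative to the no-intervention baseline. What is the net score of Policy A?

Baseline:
  K = 36
  R = 65
  E = 58 − 2·36 − 4·65 = -274
  A = 113 + 5·65 − (-274) = 712
  P = 250 + 2·(-274) − 712 = -1010
  L = 196 + 2·65 = 326
Policy A (K − 13):
  K = 36 − 13 = 23
  R = 65
  E = 58 − 2·23 − 4·65 = -248
  A = 113 + 5·65 − (-248) = 686
  P = 250 + 2·(-248) − 686 = -932
  L = 196 + 2·65 = 326
ΔP = -932 − (-1010) = 78; ΔL = 326 − 326 = 0
Score = 3·78 + (-3)·0 = 234

234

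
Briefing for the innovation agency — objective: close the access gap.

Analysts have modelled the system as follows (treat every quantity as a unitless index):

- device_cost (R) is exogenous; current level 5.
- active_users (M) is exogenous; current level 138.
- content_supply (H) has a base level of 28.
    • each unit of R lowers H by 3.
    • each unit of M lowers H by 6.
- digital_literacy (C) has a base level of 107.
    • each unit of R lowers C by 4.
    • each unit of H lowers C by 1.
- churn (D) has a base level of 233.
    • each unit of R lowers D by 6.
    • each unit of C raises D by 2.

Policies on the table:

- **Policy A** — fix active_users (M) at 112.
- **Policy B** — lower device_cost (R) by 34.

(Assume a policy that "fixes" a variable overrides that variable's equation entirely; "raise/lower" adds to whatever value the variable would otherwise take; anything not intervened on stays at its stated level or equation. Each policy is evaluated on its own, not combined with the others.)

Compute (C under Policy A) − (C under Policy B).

-190

Policy A (M := 112):
  R = 5
  M = 112
  H = 28 − 3·5 − 6·112 = -659
  C = 107 − 4·5 − (-659) = 746
Policy B (R − 34):
  R = 5 − 34 = -29
  M = 138
  H = 28 − 3·(-29) − 6·138 = -713
  C = 107 − 4·(-29) − (-713) = 936
C: 746 − 936 = -190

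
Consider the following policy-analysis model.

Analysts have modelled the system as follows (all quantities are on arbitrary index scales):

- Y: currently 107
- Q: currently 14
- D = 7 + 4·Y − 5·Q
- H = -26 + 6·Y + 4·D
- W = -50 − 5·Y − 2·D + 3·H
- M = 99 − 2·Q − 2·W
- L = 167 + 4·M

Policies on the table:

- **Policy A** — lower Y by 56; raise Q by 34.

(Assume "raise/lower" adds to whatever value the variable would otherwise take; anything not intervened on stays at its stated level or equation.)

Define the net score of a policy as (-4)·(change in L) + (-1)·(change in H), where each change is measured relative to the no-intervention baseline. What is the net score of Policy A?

-146376

Baseline:
  Y = 107
  Q = 14
  D = 7 + 4·107 − 5·14 = 365
  H = -26 + 6·107 + 4·365 = 2076
  W = -50 − 5·107 − 2·365 + 3·2076 = 4913
  M = 99 − 2·14 − 2·4913 = -9755
  L = 167 + 4·(-9755) = -38853
Policy A (Y − 56, Q + 34):
  Y = 107 − 56 = 51
  Q = 14 + 34 = 48
  D = 7 + 4·51 − 5·48 = -29
  H = -26 + 6·51 + 4·(-29) = 164
  W = -50 − 5·51 − 2·(-29) + 3·164 = 245
  M = 99 − 2·48 − 2·245 = -487
  L = 167 + 4·(-487) = -1781
ΔL = -1781 − (-38853) = 37072; ΔH = 164 − 2076 = -1912
Score = (-4)·37072 + (-1)·(-1912) = -146376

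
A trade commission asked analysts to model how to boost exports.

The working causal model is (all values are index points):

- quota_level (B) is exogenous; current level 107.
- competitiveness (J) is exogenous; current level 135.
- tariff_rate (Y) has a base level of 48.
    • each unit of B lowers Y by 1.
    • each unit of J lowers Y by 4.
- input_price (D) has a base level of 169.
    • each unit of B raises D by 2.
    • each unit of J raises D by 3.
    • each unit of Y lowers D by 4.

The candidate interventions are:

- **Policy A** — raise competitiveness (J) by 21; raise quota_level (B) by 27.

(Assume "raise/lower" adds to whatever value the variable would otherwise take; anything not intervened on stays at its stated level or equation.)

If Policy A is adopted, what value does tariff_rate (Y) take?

-710

Policy A (J + 21, B + 27):
  B = 107 + 27 = 134
  J = 135 + 21 = 156
  Y = 48 − 134 − 4·156 = -710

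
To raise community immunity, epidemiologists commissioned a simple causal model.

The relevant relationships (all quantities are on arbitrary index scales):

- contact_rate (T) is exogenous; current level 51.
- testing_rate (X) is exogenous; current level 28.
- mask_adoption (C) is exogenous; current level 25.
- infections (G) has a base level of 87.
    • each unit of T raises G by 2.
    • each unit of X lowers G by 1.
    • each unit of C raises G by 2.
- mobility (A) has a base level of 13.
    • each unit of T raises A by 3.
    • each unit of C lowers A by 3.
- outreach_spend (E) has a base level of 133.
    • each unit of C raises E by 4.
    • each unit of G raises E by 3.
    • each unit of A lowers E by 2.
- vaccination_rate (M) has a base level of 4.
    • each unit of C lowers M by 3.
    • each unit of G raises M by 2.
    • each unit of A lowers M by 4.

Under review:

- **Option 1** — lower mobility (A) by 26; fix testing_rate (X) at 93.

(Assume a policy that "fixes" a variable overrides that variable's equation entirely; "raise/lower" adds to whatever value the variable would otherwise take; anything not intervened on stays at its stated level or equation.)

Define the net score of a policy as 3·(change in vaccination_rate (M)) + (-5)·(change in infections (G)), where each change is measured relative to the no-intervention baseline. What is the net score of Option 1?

Baseline:
  T = 51
  X = 28
  C = 25
  G = 87 + 2·51 − 28 + 2·25 = 211
  A = 13 + 3·51 − 3·25 = 91
  M = 4 − 3·25 + 2·211 − 4·91 = -13
Option 1 (A − 26, X := 93):
  T = 51
  X = 93
  C = 25
  G = 87 + 2·51 − 93 + 2·25 = 146
  A = 13 + 3·51 − 3·25 (−26 from intervention) = 65
  M = 4 − 3·25 + 2·146 − 4·65 = -39
ΔM = -39 − (-13) = -26; ΔG = 146 − 211 = -65
Score = 3·(-26) + (-5)·(-65) = 247

247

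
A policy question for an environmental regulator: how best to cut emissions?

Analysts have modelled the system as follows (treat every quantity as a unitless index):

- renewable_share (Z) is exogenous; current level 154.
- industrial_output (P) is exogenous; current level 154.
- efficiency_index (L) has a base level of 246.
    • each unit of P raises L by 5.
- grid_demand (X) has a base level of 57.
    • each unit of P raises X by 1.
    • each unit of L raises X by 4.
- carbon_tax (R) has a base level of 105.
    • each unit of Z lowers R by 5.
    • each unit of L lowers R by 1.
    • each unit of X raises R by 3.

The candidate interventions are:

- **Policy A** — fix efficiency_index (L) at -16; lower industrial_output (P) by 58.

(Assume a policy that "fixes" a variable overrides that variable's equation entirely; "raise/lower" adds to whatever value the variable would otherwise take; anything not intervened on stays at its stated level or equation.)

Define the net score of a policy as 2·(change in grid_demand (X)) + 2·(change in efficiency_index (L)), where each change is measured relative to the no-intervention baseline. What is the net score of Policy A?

Baseline:
  P = 154
  L = 246 + 5·154 = 1016
  X = 57 + 154 + 4·1016 = 4275
Policy A (L := -16, P − 58):
  P = 154 − 58 = 96
  L = -16
  X = 57 + 96 + 4·(-16) = 89
ΔX = 89 − 4275 = -4186; ΔL = -16 − 1016 = -1032
Score = 2·(-4186) + 2·(-1032) = -10436

-10436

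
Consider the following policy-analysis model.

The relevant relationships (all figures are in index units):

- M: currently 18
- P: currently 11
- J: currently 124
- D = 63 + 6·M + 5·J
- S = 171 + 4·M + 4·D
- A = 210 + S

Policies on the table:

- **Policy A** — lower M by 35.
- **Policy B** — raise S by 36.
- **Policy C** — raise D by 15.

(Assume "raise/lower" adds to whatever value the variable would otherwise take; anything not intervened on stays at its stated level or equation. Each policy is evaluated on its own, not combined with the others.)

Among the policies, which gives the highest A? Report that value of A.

Policy A (M − 35):
  M = 18 − 35 = -17
  J = 124
  D = 63 + 6·(-17) + 5·124 = 581
  S = 171 + 4·(-17) + 4·581 = 2427
  A = 210 + 2427 = 2637
Policy B (S + 36):
  M = 18
  J = 124
  D = 63 + 6·18 + 5·124 = 791
  S = 171 + 4·18 + 4·791 (+36 from intervention) = 3443
  A = 210 + 3443 = 3653
Policy C (D + 15):
  M = 18
  J = 124
  D = 63 + 6·18 + 5·124 (+15 from intervention) = 806
  S = 171 + 4·18 + 4·806 = 3467
  A = 210 + 3467 = 3677
Comparing — Policy A: A=2637, Policy B: A=3653, Policy C: A=3677. Highest is 3677 (Policy C).

3677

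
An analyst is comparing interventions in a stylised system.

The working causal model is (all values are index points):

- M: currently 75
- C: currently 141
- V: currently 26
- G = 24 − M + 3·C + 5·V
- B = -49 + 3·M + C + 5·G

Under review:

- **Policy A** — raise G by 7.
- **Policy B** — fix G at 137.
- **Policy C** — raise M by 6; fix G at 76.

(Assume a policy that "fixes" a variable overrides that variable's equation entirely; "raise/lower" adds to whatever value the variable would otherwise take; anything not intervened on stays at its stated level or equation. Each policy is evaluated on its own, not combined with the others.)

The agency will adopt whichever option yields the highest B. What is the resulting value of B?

2862

Policy A (G + 7):
  M = 75
  C = 141
  V = 26
  G = 24 − 75 + 3·141 + 5·26 (+7 from intervention) = 509
  B = -49 + 3·75 + 141 + 5·509 = 2862
Policy B (G := 137):
  M = 75
  C = 141
  V = 26
  G = 137
  B = -49 + 3·75 + 141 + 5·137 = 1002
Policy C (M + 6, G := 76):
  M = 75 + 6 = 81
  C = 141
  V = 26
  G = 76
  B = -49 + 3·81 + 141 + 5·76 = 715
Comparing — Policy A: B=2862, Policy B: B=1002, Policy C: B=715. Highest is 2862 (Policy A).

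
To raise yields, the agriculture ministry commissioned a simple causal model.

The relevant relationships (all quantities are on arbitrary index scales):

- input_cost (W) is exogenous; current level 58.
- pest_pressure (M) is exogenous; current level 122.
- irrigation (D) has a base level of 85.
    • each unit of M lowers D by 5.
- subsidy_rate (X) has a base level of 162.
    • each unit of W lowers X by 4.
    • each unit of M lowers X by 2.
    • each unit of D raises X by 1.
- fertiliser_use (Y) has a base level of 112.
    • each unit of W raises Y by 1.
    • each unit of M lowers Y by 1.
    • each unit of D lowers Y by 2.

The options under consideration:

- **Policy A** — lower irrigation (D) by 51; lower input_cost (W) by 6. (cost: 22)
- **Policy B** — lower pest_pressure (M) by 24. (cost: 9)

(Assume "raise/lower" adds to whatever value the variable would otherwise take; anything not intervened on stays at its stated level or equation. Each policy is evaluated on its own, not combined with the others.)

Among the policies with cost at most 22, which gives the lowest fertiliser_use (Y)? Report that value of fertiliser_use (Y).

882

Policy A (D − 51, W − 6):
  W = 58 − 6 = 52
  M = 122
  D = 85 − 5·122 (−51 from intervention) = -576
  Y = 112 + 52 − 122 − 2·(-576) = 1194
Policy B (M − 24):
  W = 58
  M = 122 − 24 = 98
  D = 85 − 5·98 = -405
  Y = 112 + 58 − 98 − 2·(-405) = 882
Comparing — Policy A: Y=1194, Policy B: Y=882. Lowest is 882 (Policy B).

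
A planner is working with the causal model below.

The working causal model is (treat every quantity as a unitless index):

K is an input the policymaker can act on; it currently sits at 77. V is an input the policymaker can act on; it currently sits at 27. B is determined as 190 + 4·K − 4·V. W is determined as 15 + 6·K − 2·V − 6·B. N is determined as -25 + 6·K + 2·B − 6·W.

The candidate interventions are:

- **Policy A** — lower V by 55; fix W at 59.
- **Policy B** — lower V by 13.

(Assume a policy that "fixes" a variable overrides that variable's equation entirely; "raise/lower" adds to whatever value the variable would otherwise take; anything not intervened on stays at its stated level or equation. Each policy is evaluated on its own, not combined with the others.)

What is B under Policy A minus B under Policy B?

Policy A (V − 55, W := 59):
  K = 77
  V = 27 − 55 = -28
  B = 190 + 4·77 − 4·(-28) = 610
Policy B (V − 13):
  K = 77
  V = 27 − 13 = 14
  B = 190 + 4·77 − 4·14 = 442
B: 610 − 442 = 168

168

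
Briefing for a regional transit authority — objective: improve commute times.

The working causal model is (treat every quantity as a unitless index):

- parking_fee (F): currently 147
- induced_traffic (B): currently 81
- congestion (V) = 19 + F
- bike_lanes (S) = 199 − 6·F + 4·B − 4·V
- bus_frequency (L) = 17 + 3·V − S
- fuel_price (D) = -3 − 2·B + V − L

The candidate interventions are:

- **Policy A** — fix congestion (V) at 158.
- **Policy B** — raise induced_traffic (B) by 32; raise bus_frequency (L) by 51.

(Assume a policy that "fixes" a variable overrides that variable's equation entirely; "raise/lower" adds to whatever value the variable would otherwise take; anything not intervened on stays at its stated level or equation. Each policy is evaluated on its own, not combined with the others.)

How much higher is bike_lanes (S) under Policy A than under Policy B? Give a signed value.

-96

Policy A (V := 158):
  F = 147
  B = 81
  V = 158
  S = 199 − 6·147 + 4·81 − 4·158 = -991
Policy B (B + 32, L + 51):
  F = 147
  B = 81 + 32 = 113
  V = 19 + 147 = 166
  S = 199 − 6·147 + 4·113 − 4·166 = -895
S: -991 − (-895) = -96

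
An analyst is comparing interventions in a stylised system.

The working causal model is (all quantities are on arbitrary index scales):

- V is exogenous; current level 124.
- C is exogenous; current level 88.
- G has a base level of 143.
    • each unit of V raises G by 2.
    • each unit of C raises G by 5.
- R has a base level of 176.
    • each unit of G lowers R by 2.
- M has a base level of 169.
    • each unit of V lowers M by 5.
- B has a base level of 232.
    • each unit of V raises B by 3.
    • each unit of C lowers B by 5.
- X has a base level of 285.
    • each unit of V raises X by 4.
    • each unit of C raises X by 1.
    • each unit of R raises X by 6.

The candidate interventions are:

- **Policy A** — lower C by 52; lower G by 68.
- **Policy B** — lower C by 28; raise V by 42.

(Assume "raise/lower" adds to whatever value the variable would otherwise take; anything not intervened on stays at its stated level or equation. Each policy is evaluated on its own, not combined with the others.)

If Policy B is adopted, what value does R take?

Policy B (C − 28, V + 42):
  V = 124 + 42 = 166
  C = 88 − 28 = 60
  G = 143 + 2·166 + 5·60 = 775
  R = 176 − 2·775 = -1374

-1374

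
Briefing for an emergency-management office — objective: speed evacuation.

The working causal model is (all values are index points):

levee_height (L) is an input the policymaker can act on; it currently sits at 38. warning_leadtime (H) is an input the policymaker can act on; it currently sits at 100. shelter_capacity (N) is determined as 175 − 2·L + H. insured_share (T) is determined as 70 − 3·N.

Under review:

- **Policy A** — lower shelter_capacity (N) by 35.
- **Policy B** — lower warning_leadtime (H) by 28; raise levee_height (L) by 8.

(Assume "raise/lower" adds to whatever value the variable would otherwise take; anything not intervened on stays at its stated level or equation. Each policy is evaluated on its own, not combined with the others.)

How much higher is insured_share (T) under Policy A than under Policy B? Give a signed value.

Policy A (N − 35):
  L = 38
  H = 100
  N = 175 − 2·38 + 100 (−35 from intervention) = 164
  T = 70 − 3·164 = -422
Policy B (H − 28, L + 8):
  L = 38 + 8 = 46
  H = 100 − 28 = 72
  N = 175 − 2·46 + 72 = 155
  T = 70 − 3·155 = -395
T: -422 − (-395) = -27

-27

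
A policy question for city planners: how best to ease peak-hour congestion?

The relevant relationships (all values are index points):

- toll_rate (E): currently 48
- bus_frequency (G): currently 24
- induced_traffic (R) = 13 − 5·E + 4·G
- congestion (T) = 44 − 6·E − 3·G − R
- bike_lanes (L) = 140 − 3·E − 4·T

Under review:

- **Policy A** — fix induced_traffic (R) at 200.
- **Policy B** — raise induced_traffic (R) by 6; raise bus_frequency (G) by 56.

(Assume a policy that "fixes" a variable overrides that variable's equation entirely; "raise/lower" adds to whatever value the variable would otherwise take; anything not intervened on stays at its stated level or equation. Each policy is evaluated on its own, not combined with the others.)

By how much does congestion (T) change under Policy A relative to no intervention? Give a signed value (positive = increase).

-331

Baseline:
  E = 48
  G = 24
  R = 13 − 5·48 + 4·24 = -131
  T = 44 − 6·48 − 3·24 − (-131) = -185
Policy A (R := 200):
  E = 48
  G = 24
  R = 200
  T = 44 − 6·48 − 3·24 − 200 = -516
Change in T: -516 − (-185) = -331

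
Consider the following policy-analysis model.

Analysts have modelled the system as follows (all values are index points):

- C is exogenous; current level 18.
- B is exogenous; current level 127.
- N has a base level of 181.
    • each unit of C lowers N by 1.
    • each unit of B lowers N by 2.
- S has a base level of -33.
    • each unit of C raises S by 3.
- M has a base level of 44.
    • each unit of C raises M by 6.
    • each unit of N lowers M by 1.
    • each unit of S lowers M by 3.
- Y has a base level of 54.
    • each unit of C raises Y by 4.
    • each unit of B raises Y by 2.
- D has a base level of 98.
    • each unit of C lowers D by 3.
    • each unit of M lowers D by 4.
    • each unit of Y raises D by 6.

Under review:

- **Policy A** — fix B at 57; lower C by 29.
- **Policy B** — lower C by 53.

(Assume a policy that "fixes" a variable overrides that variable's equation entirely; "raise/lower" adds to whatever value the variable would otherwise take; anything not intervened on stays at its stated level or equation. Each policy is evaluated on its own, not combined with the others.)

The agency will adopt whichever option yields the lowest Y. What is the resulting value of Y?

124

Policy A (B := 57, C − 29):
  C = 18 − 29 = -11
  B = 57
  Y = 54 + 4·(-11) + 2·57 = 124
Policy B (C − 53):
  C = 18 − 53 = -35
  B = 127
  Y = 54 + 4·(-35) + 2·127 = 168
Comparing — Policy A: Y=124, Policy B: Y=168. Lowest is 124 (Policy A).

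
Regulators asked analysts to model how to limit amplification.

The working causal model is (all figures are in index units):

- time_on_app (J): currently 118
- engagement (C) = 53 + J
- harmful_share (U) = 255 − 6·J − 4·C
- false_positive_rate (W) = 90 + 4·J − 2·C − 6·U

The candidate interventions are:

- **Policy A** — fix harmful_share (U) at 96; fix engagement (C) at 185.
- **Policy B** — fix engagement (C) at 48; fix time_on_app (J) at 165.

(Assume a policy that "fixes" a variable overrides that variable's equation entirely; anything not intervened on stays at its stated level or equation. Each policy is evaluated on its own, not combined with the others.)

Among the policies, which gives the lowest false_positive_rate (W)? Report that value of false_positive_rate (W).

Policy A (U := 96, C := 185):
  J = 118
  C = 185
  U = 96
  W = 90 + 4·118 − 2·185 − 6·96 = -384
Policy B (C := 48, J := 165):
  J = 165
  C = 48
  U = 255 − 6·165 − 4·48 = -927
  W = 90 + 4·165 − 2·48 − 6·(-927) = 6216
Comparing — Policy A: W=-384, Policy B: W=6216. Lowest is -384 (Policy A).

-384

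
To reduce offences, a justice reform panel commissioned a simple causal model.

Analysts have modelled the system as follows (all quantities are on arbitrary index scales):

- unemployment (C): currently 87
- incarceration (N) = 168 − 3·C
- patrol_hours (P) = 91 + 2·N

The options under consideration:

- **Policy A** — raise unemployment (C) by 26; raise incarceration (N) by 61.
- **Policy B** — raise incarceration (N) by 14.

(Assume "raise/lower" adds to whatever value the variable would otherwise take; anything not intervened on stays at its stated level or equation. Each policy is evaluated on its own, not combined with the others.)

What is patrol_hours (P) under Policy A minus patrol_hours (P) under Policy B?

-62

Policy A (C + 26, N + 61):
  C = 87 + 26 = 113
  N = 168 − 3·113 (+61 from intervention) = -110
  P = 91 + 2·(-110) = -129
Policy B (N + 14):
  C = 87
  N = 168 − 3·87 (+14 from intervention) = -79
  P = 91 + 2·(-79) = -67
P: -129 − (-67) = -62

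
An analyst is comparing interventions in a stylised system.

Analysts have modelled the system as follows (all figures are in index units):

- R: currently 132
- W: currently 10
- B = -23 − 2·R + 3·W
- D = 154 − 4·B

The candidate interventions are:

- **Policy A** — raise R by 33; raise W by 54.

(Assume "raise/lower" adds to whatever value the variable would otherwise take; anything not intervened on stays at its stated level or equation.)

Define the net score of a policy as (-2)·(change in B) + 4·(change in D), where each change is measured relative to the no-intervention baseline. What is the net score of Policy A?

Baseline:
  R = 132
  W = 10
  B = -23 − 2·132 + 3·10 = -257
  D = 154 − 4·(-257) = 1182
Policy A (R + 33, W + 54):
  R = 132 + 33 = 165
  W = 10 + 54 = 64
  B = -23 − 2·165 + 3·64 = -161
  D = 154 − 4·(-161) = 798
ΔB = -161 − (-257) = 96; ΔD = 798 − 1182 = -384
Score = (-2)·96 + 4·(-384) = -1728

-1728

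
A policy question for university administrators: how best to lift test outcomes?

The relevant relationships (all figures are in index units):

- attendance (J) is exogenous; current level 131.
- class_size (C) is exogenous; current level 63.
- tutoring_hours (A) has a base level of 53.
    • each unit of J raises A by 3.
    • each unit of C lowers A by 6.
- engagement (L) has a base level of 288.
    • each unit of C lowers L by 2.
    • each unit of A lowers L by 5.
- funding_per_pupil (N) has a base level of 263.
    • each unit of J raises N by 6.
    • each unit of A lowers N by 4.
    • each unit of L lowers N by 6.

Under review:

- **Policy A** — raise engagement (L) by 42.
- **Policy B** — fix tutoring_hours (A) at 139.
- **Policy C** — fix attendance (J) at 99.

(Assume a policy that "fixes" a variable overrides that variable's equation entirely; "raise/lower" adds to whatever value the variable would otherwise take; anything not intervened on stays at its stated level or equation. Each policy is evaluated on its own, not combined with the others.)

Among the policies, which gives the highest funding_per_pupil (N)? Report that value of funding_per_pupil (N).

Policy A (L + 42):
  J = 131
  C = 63
  A = 53 + 3·131 − 6·63 = 68
  L = 288 − 2·63 − 5·68 (+42 from intervention) = -136
  N = 263 + 6·131 − 4·68 − 6·(-136) = 1593
Policy B (A := 139):
  J = 131
  C = 63
  A = 139
  L = 288 − 2·63 − 5·139 = -533
  N = 263 + 6·131 − 4·139 − 6·(-533) = 3691
Policy C (J := 99):
  J = 99
  C = 63
  A = 53 + 3·99 − 6·63 = -28
  L = 288 − 2·63 − 5·(-28) = 302
  N = 263 + 6·99 − 4·(-28) − 6·302 = -843
Comparing — Policy A: N=1593, Policy B: N=3691, Policy C: N=-843. Highest is 3691 (Policy B).

3691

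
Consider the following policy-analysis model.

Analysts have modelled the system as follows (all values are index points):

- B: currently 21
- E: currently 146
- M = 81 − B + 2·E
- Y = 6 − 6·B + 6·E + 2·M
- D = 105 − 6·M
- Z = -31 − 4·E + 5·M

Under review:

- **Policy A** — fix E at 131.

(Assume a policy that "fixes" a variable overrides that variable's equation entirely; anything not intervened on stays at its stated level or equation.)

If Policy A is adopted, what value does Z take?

Policy A (E := 131):
  B = 21
  E = 131
  M = 81 − 21 + 2·131 = 322
  Z = -31 − 4·131 + 5·322 = 1055

1055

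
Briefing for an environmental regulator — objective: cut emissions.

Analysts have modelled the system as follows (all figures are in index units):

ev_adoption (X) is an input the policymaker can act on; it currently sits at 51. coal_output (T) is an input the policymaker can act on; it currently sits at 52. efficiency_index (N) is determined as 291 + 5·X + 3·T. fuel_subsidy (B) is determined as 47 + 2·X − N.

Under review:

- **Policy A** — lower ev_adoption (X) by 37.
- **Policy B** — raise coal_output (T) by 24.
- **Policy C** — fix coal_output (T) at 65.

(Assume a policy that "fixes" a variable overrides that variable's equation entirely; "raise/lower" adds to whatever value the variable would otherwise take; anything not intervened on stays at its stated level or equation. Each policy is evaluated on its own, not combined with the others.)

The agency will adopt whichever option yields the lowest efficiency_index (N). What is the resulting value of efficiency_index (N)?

517

Policy A (X − 37):
  X = 51 − 37 = 14
  T = 52
  N = 291 + 5·14 + 3·52 = 517
Policy B (T + 24):
  X = 51
  T = 52 + 24 = 76
  N = 291 + 5·51 + 3·76 = 774
Policy C (T := 65):
  X = 51
  T = 65
  N = 291 + 5·51 + 3·65 = 741
Comparing — Policy A: N=517, Policy B: N=774, Policy C: N=741. Lowest is 517 (Policy A).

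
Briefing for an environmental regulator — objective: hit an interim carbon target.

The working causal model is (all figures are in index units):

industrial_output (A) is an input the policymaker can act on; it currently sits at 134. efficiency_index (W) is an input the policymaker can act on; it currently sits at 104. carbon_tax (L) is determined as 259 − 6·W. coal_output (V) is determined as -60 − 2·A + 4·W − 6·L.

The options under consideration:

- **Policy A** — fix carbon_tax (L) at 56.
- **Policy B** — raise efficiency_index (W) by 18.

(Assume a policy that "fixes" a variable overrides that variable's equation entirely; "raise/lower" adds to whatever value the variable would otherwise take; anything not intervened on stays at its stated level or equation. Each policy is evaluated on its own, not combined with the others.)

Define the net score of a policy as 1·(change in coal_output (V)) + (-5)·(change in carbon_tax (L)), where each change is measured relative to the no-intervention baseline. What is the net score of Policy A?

-4631

Baseline:
  A = 134
  W = 104
  L = 259 − 6·104 = -365
  V = -60 − 2·134 + 4·104 − 6·(-365) = 2278
Policy A (L := 56):
  A = 134
  W = 104
  L = 56
  V = -60 − 2·134 + 4·104 − 6·56 = -248
ΔV = -248 − 2278 = -2526; ΔL = 56 − (-365) = 421
Score = 1·(-2526) + (-5)·421 = -4631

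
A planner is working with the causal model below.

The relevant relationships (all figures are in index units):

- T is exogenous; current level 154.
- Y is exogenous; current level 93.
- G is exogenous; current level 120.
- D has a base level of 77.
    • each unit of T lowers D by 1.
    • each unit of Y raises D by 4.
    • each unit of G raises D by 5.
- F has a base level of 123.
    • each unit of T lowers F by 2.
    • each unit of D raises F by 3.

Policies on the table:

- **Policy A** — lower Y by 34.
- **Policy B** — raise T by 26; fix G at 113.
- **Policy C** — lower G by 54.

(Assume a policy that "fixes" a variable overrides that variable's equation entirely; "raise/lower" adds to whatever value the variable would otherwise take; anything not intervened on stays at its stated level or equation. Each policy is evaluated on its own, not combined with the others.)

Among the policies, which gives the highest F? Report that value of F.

Policy A (Y − 34):
  T = 154
  Y = 93 − 34 = 59
  G = 120
  D = 77 − 154 + 4·59 + 5·120 = 759
  F = 123 − 2·154 + 3·759 = 2092
Policy B (T + 26, G := 113):
  T = 154 + 26 = 180
  Y = 93
  G = 113
  D = 77 − 180 + 4·93 + 5·113 = 834
  F = 123 − 2·180 + 3·834 = 2265
Policy C (G − 54):
  T = 154
  Y = 93
  G = 120 − 54 = 66
  D = 77 − 154 + 4·93 + 5·66 = 625
  F = 123 − 2·154 + 3·625 = 1690
Comparing — Policy A: F=2092, Policy B: F=2265, Policy C: F=1690. Highest is 2265 (Policy B).

2265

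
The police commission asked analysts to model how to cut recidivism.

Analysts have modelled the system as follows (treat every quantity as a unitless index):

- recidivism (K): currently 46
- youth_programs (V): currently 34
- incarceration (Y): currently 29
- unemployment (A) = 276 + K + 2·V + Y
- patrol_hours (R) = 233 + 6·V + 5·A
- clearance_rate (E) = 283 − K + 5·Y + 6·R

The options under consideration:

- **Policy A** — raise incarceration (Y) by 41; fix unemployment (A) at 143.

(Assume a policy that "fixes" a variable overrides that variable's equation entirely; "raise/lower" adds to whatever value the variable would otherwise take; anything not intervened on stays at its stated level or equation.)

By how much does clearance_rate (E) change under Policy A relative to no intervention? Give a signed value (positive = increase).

-8075

Baseline:
  K = 46
  V = 34
  Y = 29
  A = 276 + 46 + 2·34 + 29 = 419
  R = 233 + 6·34 + 5·419 = 2532
  E = 283 − 46 + 5·29 + 6·2532 = 15574
Policy A (Y + 41, A := 143):
  K = 46
  V = 34
  Y = 29 + 41 = 70
  A = 143
  R = 233 + 6·34 + 5·143 = 1152
  E = 283 − 46 + 5·70 + 6·1152 = 7499
Change in E: 7499 − 15574 = -8075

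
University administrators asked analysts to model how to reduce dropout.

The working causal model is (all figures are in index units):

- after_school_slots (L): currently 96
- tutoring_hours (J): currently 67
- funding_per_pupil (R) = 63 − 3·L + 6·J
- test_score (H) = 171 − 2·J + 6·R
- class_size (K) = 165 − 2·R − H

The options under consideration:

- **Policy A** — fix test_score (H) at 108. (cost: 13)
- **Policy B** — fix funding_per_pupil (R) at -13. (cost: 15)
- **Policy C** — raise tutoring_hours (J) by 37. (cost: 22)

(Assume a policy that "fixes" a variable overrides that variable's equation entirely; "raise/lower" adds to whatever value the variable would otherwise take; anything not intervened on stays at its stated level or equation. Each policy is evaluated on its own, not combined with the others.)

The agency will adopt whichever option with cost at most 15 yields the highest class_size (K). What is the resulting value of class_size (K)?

Policy A (H := 108):
  L = 96
  J = 67
  R = 63 − 3·96 + 6·67 = 177
  H = 108
  K = 165 − 2·177 − 108 = -297
Policy B (R := -13):
  L = 96
  J = 67
  R = -13
  H = 171 − 2·67 + 6·(-13) = -41
  K = 165 − 2·(-13) − (-41) = 232
Comparing — Policy A: K=-297, Policy B: K=232. Highest is 232 (Policy B).

232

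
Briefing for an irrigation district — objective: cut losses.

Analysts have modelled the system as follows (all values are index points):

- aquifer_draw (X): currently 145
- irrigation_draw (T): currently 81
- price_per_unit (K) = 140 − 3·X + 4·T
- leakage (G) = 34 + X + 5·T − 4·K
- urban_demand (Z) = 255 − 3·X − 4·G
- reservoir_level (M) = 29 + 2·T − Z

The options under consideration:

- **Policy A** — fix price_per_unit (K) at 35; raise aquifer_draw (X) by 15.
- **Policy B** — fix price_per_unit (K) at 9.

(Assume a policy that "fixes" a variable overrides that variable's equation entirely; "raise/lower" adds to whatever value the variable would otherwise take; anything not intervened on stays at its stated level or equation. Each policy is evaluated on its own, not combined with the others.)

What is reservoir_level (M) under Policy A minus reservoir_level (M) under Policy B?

Policy A (K := 35, X + 15):
  X = 145 + 15 = 160
  T = 81
  K = 35
  G = 34 + 160 + 5·81 − 4·35 = 459
  Z = 255 − 3·160 − 4·459 = -2061
  M = 29 + 2·81 − (-2061) = 2252
Policy B (K := 9):
  X = 145
  T = 81
  K = 9
  G = 34 + 145 + 5·81 − 4·9 = 548
  Z = 255 − 3·145 − 4·548 = -2372
  M = 29 + 2·81 − (-2372) = 2563
M: 2252 − 2563 = -311

-311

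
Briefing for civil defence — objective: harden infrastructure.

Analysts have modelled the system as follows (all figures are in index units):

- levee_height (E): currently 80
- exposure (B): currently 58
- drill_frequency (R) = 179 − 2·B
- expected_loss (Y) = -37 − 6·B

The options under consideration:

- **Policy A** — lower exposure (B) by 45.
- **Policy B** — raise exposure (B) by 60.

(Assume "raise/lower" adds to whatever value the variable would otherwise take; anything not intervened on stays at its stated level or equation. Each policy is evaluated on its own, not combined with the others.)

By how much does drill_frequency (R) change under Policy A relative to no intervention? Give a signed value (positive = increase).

Baseline:
  B = 58
  R = 179 − 2·58 = 63
Policy A (B − 45):
  B = 58 − 45 = 13
  R = 179 − 2·13 = 153
Change in R: 153 − 63 = 90

90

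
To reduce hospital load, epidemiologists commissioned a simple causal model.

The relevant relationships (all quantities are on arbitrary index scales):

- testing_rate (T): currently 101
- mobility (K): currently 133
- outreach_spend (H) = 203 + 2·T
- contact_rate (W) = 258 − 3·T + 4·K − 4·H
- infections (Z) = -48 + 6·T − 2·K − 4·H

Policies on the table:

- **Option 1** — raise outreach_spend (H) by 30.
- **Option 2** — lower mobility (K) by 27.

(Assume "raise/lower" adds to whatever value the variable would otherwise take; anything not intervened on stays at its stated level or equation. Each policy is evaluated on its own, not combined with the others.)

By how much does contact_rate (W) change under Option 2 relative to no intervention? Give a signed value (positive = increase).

-108

Baseline:
  T = 101
  K = 133
  H = 203 + 2·101 = 405
  W = 258 − 3·101 + 4·133 − 4·405 = -1133
Option 2 (K − 27):
  T = 101
  K = 133 − 27 = 106
  H = 203 + 2·101 = 405
  W = 258 − 3·101 + 4·106 − 4·405 = -1241
Change in W: -1241 − (-1133) = -108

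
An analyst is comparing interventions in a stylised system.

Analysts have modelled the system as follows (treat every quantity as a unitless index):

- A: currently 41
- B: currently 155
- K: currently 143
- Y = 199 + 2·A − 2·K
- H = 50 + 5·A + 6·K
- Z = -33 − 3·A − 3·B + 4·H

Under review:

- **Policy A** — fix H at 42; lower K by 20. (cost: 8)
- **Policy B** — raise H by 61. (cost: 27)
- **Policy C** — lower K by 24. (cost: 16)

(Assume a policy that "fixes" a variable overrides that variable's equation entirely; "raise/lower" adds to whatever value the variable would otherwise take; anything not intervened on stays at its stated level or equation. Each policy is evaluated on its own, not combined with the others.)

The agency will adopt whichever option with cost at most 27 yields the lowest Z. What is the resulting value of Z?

Policy A (H := 42, K − 20):
  A = 41
  B = 155
  K = 143 − 20 = 123
  H = 42
  Z = -33 − 3·41 − 3·155 + 4·42 = -453
Policy B (H + 61):
  A = 41
  B = 155
  K = 143
  H = 50 + 5·41 + 6·143 (+61 from intervention) = 1174
  Z = -33 − 3·41 − 3·155 + 4·1174 = 4075
Policy C (K − 24):
  A = 41
  B = 155
  K = 143 − 24 = 119
  H = 50 + 5·41 + 6·119 = 969
  Z = -33 − 3·41 − 3·155 + 4·969 = 3255
Comparing — Policy A: Z=-453, Policy B: Z=4075, Policy C: Z=3255. Lowest is -453 (Policy A).

-453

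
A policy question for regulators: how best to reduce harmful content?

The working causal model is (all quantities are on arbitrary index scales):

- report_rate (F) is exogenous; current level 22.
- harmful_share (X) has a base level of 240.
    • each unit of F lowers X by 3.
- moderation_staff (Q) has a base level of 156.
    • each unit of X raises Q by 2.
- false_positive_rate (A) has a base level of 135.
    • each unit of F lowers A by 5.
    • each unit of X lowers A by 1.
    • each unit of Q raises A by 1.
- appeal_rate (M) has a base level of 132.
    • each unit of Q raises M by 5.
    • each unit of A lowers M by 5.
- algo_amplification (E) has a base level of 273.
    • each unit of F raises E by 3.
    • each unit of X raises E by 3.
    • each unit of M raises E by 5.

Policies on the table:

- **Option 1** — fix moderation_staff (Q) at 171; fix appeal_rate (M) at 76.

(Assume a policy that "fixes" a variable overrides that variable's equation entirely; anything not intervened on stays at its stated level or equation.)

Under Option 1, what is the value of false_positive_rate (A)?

22

Option 1 (Q := 171, M := 76):
  F = 22
  X = 240 − 3·22 = 174
  Q = 171
  A = 135 − 5·22 − 174 + 171 = 22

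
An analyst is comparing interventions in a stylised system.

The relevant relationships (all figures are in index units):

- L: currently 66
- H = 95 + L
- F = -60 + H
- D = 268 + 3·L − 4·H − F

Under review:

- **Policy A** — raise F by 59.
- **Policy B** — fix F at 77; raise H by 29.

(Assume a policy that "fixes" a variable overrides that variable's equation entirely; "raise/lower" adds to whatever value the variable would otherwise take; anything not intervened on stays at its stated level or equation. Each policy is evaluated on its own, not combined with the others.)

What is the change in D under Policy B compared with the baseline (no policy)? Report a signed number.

Baseline:
  L = 66
  H = 95 + 66 = 161
  F = -60 + 161 = 101
  D = 268 + 3·66 − 4·161 − 101 = -279
Policy B (F := 77, H + 29):
  L = 66
  H = 95 + 66 (+29 from intervention) = 190
  F = 77
  D = 268 + 3·66 − 4·190 − 77 = -371
Change in D: -371 − (-279) = -92

-92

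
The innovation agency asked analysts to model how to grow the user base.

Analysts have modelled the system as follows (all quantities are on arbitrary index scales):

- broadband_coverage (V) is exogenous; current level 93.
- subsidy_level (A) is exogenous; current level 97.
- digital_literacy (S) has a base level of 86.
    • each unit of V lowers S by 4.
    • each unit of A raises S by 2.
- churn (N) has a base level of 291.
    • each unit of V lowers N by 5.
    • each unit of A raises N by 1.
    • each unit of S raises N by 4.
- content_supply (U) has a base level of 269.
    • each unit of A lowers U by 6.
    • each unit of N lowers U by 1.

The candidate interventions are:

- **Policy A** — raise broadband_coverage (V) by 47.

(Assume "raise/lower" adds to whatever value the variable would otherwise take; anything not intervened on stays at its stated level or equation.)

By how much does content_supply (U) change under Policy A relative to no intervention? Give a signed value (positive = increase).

987

Baseline:
  V = 93
  A = 97
  S = 86 − 4·93 + 2·97 = -92
  N = 291 − 5·93 + 97 + 4·(-92) = -445
  U = 269 − 6·97 − (-445) = 132
Policy A (V + 47):
  V = 93 + 47 = 140
  A = 97
  S = 86 − 4·140 + 2·97 = -280
  N = 291 − 5·140 + 97 + 4·(-280) = -1432
  U = 269 − 6·97 − (-1432) = 1119
Change in U: 1119 − 132 = 987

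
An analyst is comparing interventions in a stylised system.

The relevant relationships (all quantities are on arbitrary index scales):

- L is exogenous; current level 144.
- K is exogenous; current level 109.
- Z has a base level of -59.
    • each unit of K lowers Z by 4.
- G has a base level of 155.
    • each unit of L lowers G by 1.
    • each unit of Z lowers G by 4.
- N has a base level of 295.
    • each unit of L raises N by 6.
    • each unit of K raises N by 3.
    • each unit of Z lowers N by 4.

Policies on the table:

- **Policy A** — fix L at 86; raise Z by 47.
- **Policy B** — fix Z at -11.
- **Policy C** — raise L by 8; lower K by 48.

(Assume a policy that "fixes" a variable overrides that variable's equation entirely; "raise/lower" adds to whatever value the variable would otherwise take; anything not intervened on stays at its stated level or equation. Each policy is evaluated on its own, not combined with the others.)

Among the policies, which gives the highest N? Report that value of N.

2930

Policy A (L := 86, Z + 47):
  L = 86
  K = 109
  Z = -59 − 4·109 (+47 from intervention) = -448
  N = 295 + 6·86 + 3·109 − 4·(-448) = 2930
Policy B (Z := -11):
  L = 144
  K = 109
  Z = -11
  N = 295 + 6·144 + 3·109 − 4·(-11) = 1530
Policy C (L + 8, K − 48):
  L = 144 + 8 = 152
  K = 109 − 48 = 61
  Z = -59 − 4·61 = -303
  N = 295 + 6·152 + 3·61 − 4·(-303) = 2602
Comparing — Policy A: N=2930, Policy B: N=1530, Policy C: N=2602. Highest is 2930 (Policy A).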